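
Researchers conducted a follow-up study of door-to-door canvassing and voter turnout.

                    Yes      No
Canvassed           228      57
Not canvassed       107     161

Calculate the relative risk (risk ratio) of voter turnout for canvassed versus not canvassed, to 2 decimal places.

Cells: a = 228, b = 57, c = 107, d = 161.
Risk in exposed = 228/285 = 0.80000; risk in unexposed = 107/268 = 0.39925.
RR = 0.80000 / 0.39925 = 2.00374
The risk among the exposed is 2.00 times that among the unexposed.

2.00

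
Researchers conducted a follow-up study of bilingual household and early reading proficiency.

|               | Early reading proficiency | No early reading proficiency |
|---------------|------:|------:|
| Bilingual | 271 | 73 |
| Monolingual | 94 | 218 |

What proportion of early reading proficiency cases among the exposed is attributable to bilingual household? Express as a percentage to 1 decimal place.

Cells: a = 271, b = 73, c = 94, d = 218.
Risk in exposed = 271/344 = 0.78779; risk in unexposed = 94/312 = 0.30128.
RR = 0.78779/0.30128 = 2.61479
AR% = (RR − 1)/RR × 100 = (2.61479 − 1)/2.61479 × 100 = 61.7561%

61.8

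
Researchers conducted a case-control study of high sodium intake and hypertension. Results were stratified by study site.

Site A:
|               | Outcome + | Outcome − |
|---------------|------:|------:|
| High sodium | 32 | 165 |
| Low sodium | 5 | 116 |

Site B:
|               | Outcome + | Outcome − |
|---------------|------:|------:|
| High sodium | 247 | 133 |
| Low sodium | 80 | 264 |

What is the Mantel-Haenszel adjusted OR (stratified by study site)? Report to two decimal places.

OR_MH = Σ(aᵢdᵢ/nᵢ) / Σ(bᵢcᵢ/nᵢ), where nᵢ is the stratum total.
Stratum 1 (Site A): n = 318; a·d/n = 32·116/318 = 11.6730; b·c/n = 165·5/318 = 2.5943
Stratum 2 (Site B): n = 724; a·d/n = 247·264/724 = 90.0663; b·c/n = 133·80/724 = 14.6961
OR_MH = (11.6730 + 90.0663) / (2.5943 + 14.6961) = 101.7393 / 17.2905 = 5.88412

5.88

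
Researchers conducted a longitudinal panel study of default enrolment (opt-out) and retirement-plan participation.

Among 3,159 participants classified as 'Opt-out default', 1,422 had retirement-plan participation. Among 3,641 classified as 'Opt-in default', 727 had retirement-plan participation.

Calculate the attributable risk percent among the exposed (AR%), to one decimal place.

From the description: a = 1422, b = 1737, c = 727, d = 2914.
Risk in exposed = 1422/3159 = 0.45014; risk in unexposed = 727/3641 = 0.19967.
RR = 0.45014/0.19967 = 2.25443
AR% = (RR − 1)/RR × 100 = (2.25443 − 1)/2.25443 × 100 = 55.6428%

55.6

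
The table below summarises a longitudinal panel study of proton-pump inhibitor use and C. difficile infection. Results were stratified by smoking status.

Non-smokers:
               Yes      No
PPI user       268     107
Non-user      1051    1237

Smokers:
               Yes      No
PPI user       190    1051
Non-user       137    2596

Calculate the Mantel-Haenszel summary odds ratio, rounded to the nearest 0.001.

OR_MH = Σ(aᵢdᵢ/nᵢ) / Σ(bᵢcᵢ/nᵢ), where nᵢ is the stratum total.
Stratum 1 (Non-smokers): n = 2663; a·d/n = 268·1237/2663 = 124.4897; b·c/n = 107·1051/2663 = 42.2294
Stratum 2 (Smokers): n = 3974; a·d/n = 190·2596/3974 = 124.1168; b·c/n = 1051·137/3974 = 36.2323
OR_MH = (124.4897 + 124.1168) / (42.2294 + 36.2323) = 248.6064 / 78.4617 = 3.16851

3.169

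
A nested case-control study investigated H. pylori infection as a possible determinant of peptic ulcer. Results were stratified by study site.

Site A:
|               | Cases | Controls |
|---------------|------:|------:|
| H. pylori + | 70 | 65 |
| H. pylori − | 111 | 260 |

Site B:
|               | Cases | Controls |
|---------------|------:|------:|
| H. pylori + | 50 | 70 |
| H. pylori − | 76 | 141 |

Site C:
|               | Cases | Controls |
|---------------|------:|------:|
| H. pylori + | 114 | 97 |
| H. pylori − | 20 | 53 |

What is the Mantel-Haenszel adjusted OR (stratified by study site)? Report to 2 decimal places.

2.12

OR_MH = Σ(aᵢdᵢ/nᵢ) / Σ(bᵢcᵢ/nᵢ), where nᵢ is the stratum total.
Stratum 1 (Site A): n = 506; a·d/n = 70·260/506 = 35.9684; b·c/n = 65·111/506 = 14.2589
Stratum 2 (Site B): n = 337; a·d/n = 50·141/337 = 20.9199; b·c/n = 70·76/337 = 15.7864
Stratum 3 (Site C): n = 284; a·d/n = 114·53/284 = 21.2746; b·c/n = 97·20/284 = 6.8310
OR_MH = (35.9684 + 20.9199 + 21.2746) / (14.2589 + 15.7864 + 6.8310) = 78.1629 / 36.8762 = 2.11960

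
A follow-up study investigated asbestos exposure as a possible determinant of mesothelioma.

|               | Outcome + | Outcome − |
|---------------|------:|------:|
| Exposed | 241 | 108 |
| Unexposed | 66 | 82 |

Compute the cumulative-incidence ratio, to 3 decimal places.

Cells: a = 241, b = 108, c = 66, d = 82.
Risk in exposed = 241/349 = 0.69054; risk in unexposed = 66/148 = 0.44595.
RR = 0.69054 / 0.44595 = 1.54849
The risk among the exposed is 1.55 times that among the unexposed.

1.548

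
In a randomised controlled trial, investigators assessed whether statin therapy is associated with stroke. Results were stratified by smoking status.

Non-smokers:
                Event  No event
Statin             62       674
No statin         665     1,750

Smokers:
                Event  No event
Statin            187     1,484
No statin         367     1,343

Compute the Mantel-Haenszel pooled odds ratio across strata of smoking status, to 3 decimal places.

0.358

OR_MH = Σ(aᵢdᵢ/nᵢ) / Σ(bᵢcᵢ/nᵢ), where nᵢ is the stratum total.
Stratum 1 (Non-smokers): n = 3151; a·d/n = 62·1750/3151 = 34.4335; b·c/n = 674·665/3151 = 142.2437
Stratum 2 (Smokers): n = 3381; a·d/n = 187·1343/3381 = 74.2801; b·c/n = 1484·367/3381 = 161.0849
OR_MH = (34.4335 + 74.2801) / (142.2437 + 161.0849) = 108.7136 / 303.3286 = 0.35840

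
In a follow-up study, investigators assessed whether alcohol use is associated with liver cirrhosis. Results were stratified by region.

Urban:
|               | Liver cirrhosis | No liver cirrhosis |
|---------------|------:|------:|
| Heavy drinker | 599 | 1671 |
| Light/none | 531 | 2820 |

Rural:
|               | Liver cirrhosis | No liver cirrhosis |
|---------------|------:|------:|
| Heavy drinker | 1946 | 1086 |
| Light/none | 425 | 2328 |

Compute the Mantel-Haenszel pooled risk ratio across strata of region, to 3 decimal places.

RR_MH = Σ(aᵢ·n₀ᵢ/nᵢ) / Σ(cᵢ·n₁ᵢ/nᵢ), with n₁ᵢ = aᵢ+bᵢ (exposed), n₀ᵢ = cᵢ+dᵢ (unexposed), nᵢ = n₁ᵢ+n₀ᵢ.
Stratum 1 (Urban): n₁ = 2270, n₀ = 3351, n = 5621; a·n₀/n = 599·3351/5621 = 357.0982; c·n₁/n = 531·2270/5621 = 214.4405
Stratum 2 (Rural): n₁ = 3032, n₀ = 2753, n = 5785; a·n₀/n = 1946·2753/5785 = 926.0740; c·n₁/n = 425·3032/5785 = 222.7485
RR_MH = (357.0982 + 926.0740) / (214.4405 + 222.7485) = 1283.1722 / 437.1890 = 2.93505

2.935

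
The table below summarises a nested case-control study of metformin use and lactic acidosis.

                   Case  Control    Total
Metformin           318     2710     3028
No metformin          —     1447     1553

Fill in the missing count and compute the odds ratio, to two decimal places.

The missing cell is in the unexposed row: 1553 − 1447 = 106.
So a = 318, b = 2710, c = 106, d = 1447.
OR = (a·d)/(b·c) = (318 × 1447) / (2710 × 106) = 460146 / 287260 = 1.60185

1.60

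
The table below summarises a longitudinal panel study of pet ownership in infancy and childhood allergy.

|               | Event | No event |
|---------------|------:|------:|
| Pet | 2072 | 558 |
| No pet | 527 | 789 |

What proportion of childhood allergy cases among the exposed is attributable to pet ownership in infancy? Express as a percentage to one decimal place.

49.2

Cells: a = 2072, b = 558, c = 527, d = 789.
Risk in exposed = 2072/2630 = 0.78783; risk in unexposed = 527/1316 = 0.40046.
RR = 0.78783/0.40046 = 1.96734
AR% = (RR − 1)/RR × 100 = (1.96734 − 1)/1.96734 × 100 = 49.1699%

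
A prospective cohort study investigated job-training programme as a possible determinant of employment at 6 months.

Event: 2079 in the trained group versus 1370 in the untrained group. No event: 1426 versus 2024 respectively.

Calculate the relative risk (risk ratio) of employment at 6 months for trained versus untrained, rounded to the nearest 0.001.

From the description: a = 2079, b = 1426, c = 1370, d = 2024.
Risk in exposed = 2079/3505 = 0.59315; risk in unexposed = 1370/3394 = 0.40365.
RR = 0.59315 / 0.40365 = 1.46946
The risk among the exposed is 1.47 times that among the unexposed.

1.469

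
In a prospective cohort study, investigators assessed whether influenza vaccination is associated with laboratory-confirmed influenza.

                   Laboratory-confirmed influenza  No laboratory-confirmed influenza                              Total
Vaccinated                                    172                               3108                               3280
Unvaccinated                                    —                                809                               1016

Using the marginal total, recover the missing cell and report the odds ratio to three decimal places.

The missing cell is in the unexposed row: 1016 − 809 = 207.
So a = 172, b = 3108, c = 207, d = 809.
OR = (a·d)/(b·c) = (172 × 809) / (3108 × 207) = 139148 / 643356 = 0.21628

0.216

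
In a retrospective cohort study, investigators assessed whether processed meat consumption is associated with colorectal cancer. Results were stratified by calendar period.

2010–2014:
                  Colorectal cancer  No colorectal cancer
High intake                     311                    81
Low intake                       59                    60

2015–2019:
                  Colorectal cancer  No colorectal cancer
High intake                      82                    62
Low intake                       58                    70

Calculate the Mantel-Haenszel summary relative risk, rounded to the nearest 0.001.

RR_MH = Σ(aᵢ·n₀ᵢ/nᵢ) / Σ(cᵢ·n₁ᵢ/nᵢ), with n₁ᵢ = aᵢ+bᵢ (exposed), n₀ᵢ = cᵢ+dᵢ (unexposed), nᵢ = n₁ᵢ+n₀ᵢ.
Stratum 1 (2010–2014): n₁ = 392, n₀ = 119, n = 511; a·n₀/n = 311·119/511 = 72.4247; c·n₁/n = 59·392/511 = 45.2603
Stratum 2 (2015–2019): n₁ = 144, n₀ = 128, n = 272; a·n₀/n = 82·128/272 = 38.5882; c·n₁/n = 58·144/272 = 30.7059
RR_MH = (72.4247 + 38.5882) / (45.2603 + 30.7059) = 111.0129 / 75.9662 = 1.46135

1.461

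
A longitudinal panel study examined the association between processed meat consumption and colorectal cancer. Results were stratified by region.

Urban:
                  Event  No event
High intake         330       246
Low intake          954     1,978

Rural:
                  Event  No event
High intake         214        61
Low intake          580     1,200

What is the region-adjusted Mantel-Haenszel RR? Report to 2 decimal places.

1.97

RR_MH = Σ(aᵢ·n₀ᵢ/nᵢ) / Σ(cᵢ·n₁ᵢ/nᵢ), with n₁ᵢ = aᵢ+bᵢ (exposed), n₀ᵢ = cᵢ+dᵢ (unexposed), nᵢ = n₁ᵢ+n₀ᵢ.
Stratum 1 (Urban): n₁ = 576, n₀ = 2932, n = 3508; a·n₀/n = 330·2932/3508 = 275.8153; c·n₁/n = 954·576/3508 = 156.6431
Stratum 2 (Rural): n₁ = 275, n₀ = 1780, n = 2055; a·n₀/n = 214·1780/2055 = 185.3625; c·n₁/n = 580·275/2055 = 77.6156
RR_MH = (275.8153 + 185.3625) / (156.6431 + 77.6156) = 461.1778 / 234.2587 = 1.96867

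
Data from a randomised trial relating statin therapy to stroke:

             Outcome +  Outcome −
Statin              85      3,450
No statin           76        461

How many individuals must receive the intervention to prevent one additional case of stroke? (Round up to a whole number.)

Risk in treated group = 85/3535 = 0.02405; risk in control = 76/537 = 0.14153.
Absolute risk reduction = 0.14153 − 0.02405 = 0.11748
NNT = 1 / ARR = 1 / 0.11748 = 8.512 → round up → 9

9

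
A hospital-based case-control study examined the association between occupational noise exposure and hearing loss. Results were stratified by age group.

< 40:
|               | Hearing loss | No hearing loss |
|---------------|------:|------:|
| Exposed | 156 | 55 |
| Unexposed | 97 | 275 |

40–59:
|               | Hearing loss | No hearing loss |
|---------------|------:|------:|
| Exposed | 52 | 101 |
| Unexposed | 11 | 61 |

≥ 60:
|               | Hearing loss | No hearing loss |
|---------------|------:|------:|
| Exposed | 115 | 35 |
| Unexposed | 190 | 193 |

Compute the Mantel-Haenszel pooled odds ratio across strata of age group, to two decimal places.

4.87

OR_MH = Σ(aᵢdᵢ/nᵢ) / Σ(bᵢcᵢ/nᵢ), where nᵢ is the stratum total.
Stratum 1 (< 40): n = 583; a·d/n = 156·275/583 = 73.5849; b·c/n = 55·97/583 = 9.1509
Stratum 2 (40–59): n = 225; a·d/n = 52·61/225 = 14.0978; b·c/n = 101·11/225 = 4.9378
Stratum 3 (≥ 60): n = 533; a·d/n = 115·193/533 = 41.6417; b·c/n = 35·190/533 = 12.4765
OR_MH = (73.5849 + 14.0978 + 41.6417) / (9.1509 + 4.9378 + 12.4765) = 129.3243 / 26.5653 = 4.86817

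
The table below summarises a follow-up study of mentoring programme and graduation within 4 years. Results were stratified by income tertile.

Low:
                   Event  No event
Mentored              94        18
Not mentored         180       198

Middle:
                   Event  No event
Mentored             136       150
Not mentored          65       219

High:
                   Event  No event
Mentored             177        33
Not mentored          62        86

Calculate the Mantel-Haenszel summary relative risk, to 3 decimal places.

RR_MH = Σ(aᵢ·n₀ᵢ/nᵢ) / Σ(cᵢ·n₁ᵢ/nᵢ), with n₁ᵢ = aᵢ+bᵢ (exposed), n₀ᵢ = cᵢ+dᵢ (unexposed), nᵢ = n₁ᵢ+n₀ᵢ.
Stratum 1 (Low): n₁ = 112, n₀ = 378, n = 490; a·n₀/n = 94·378/490 = 72.5143; c·n₁/n = 180·112/490 = 41.1429
Stratum 2 (Middle): n₁ = 286, n₀ = 284, n = 570; a·n₀/n = 136·284/570 = 67.7614; c·n₁/n = 65·286/570 = 32.6140
Stratum 3 (High): n₁ = 210, n₀ = 148, n = 358; a·n₀/n = 177·148/358 = 73.1732; c·n₁/n = 62·210/358 = 36.3687
RR_MH = (72.5143 + 67.7614 + 73.1732) / (41.1429 + 32.6140 + 36.3687) = 213.4489 / 110.1256 = 1.93823

1.938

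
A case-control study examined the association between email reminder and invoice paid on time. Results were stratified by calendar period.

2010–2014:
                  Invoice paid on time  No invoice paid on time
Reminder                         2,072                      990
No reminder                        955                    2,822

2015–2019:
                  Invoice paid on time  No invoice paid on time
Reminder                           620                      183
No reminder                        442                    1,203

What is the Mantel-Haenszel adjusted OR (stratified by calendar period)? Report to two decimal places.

6.77

OR_MH = Σ(aᵢdᵢ/nᵢ) / Σ(bᵢcᵢ/nᵢ), where nᵢ is the stratum total.
Stratum 1 (2010–2014): n = 6839; a·d/n = 2072·2822/6839 = 854.9765; b·c/n = 990·955/6839 = 138.2439
Stratum 2 (2015–2019): n = 2448; a·d/n = 620·1203/2448 = 304.6814; b·c/n = 183·442/2448 = 33.0417
OR_MH = (854.9765 + 304.6814) / (138.2439 + 33.0417) = 1159.6578 / 171.2856 = 6.77032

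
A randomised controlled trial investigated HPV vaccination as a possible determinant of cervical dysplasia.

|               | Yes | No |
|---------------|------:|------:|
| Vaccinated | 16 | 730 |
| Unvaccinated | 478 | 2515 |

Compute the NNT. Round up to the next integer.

Risk in treated group = 16/746 = 0.02145; risk in control = 478/2993 = 0.15971.
Absolute risk reduction = 0.15971 − 0.02145 = 0.13826
NNT = 1 / ARR = 1 / 0.13826 = 7.233 → round up → 8

8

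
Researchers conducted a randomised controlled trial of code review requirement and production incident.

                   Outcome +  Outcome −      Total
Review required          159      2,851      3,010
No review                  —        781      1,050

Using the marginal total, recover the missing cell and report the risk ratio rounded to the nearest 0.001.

The missing cell is in the unexposed row: 1050 − 781 = 269.
So a = 159, b = 2851, c = 269, d = 781.
RR = [a/(a+b)] / [c/(c+d)] = (159/3010) / (269/1050) = 0.05282/0.25619 = 0.20619

0.206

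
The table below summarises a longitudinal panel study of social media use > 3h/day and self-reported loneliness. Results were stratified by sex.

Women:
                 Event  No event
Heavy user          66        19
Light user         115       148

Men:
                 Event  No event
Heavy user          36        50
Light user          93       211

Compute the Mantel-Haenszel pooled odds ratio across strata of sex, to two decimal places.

2.61

OR_MH = Σ(aᵢdᵢ/nᵢ) / Σ(bᵢcᵢ/nᵢ), where nᵢ is the stratum total.
Stratum 1 (Women): n = 348; a·d/n = 66·148/348 = 28.0690; b·c/n = 19·115/348 = 6.2787
Stratum 2 (Men): n = 390; a·d/n = 36·211/390 = 19.4769; b·c/n = 50·93/390 = 11.9231
OR_MH = (28.0690 + 19.4769) / (6.2787 + 11.9231) = 47.5459 / 18.2018 = 2.61215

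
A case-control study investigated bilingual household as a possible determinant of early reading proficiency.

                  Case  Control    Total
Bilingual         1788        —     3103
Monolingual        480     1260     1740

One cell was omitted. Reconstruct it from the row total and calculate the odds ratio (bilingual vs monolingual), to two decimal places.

The missing cell is in the exposed row: 3103 − 1788 = 1315.
So a = 1788, b = 1315, c = 480, d = 1260.
OR = (a·d)/(b·c) = (1788 × 1260) / (1315 × 480) = 2252880 / 631200 = 3.56920

3.57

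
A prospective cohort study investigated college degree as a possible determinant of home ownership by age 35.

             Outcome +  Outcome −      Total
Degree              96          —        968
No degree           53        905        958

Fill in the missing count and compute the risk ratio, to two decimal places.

1.79

The missing cell is in the exposed row: 968 − 96 = 872.
So a = 96, b = 872, c = 53, d = 905.
RR = [a/(a+b)] / [c/(c+d)] = (96/968) / (53/958) = 0.09917/0.05532 = 1.79261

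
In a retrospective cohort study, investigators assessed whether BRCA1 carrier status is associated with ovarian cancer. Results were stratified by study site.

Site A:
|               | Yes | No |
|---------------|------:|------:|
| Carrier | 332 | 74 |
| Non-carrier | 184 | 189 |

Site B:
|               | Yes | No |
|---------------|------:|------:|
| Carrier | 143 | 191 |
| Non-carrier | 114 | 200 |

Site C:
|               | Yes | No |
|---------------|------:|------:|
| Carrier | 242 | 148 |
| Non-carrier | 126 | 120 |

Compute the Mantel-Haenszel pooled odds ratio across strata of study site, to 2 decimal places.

OR_MH = Σ(aᵢdᵢ/nᵢ) / Σ(bᵢcᵢ/nᵢ), where nᵢ is the stratum total.
Stratum 1 (Site A): n = 779; a·d/n = 332·189/779 = 80.5494; b·c/n = 74·184/779 = 17.4788
Stratum 2 (Site B): n = 648; a·d/n = 143·200/648 = 44.1358; b·c/n = 191·114/648 = 33.6019
Stratum 3 (Site C): n = 636; a·d/n = 242·120/636 = 45.6604; b·c/n = 148·126/636 = 29.3208
OR_MH = (80.5494 + 44.1358 + 45.6604) / (17.4788 + 33.6019 + 29.3208) = 170.3456 / 80.4014 = 2.11869

2.12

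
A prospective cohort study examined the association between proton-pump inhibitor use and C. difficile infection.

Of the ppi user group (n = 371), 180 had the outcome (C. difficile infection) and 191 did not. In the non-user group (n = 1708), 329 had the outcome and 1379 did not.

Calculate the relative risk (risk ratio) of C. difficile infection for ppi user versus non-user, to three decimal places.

From the description: a = 180, b = 191, c = 329, d = 1379.
Risk in exposed = 180/371 = 0.48518; risk in unexposed = 329/1708 = 0.19262.
RR = 0.48518 / 0.19262 = 2.51878
The risk among the exposed is 2.52 times that among the unexposed.

2.519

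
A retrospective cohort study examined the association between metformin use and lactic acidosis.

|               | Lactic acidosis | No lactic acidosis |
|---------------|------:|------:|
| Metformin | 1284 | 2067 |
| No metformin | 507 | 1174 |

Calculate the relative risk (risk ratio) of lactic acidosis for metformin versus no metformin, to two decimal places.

Cells: a = 1284, b = 2067, c = 507, d = 1174.
Risk in exposed = 1284/3351 = 0.38317; risk in unexposed = 507/1681 = 0.30161.
RR = 0.38317 / 0.30161 = 1.27043
The risk among the exposed is 1.27 times that among the unexposed.

1.27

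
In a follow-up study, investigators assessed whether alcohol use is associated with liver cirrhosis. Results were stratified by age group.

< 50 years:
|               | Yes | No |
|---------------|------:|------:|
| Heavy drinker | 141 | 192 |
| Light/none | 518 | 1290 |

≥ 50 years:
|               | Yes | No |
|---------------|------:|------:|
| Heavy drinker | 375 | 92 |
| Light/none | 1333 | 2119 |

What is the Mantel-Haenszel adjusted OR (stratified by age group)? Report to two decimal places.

3.70

OR_MH = Σ(aᵢdᵢ/nᵢ) / Σ(bᵢcᵢ/nᵢ), where nᵢ is the stratum total.
Stratum 1 (< 50 years): n = 2141; a·d/n = 141·1290/2141 = 84.9556; b·c/n = 192·518/2141 = 46.4531
Stratum 2 (≥ 50 years): n = 3919; a·d/n = 375·2119/3919 = 202.7622; b·c/n = 92·1333/3919 = 31.2927
OR_MH = (84.9556 + 202.7622) / (46.4531 + 31.2927) = 287.7178 / 77.7457 = 3.70075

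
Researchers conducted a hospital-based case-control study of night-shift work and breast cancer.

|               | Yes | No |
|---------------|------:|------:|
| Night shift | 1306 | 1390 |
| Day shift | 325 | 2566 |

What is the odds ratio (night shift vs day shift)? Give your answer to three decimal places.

7.418

Cells: a = 1306, b = 1390, c = 325, d = 2566.
OR = (a·d)/(b·c) = (1306 × 2566) / (1390 × 325) = 3351196 / 451750 = 7.41825
The odds of breast cancer are about 7.42 times as high in the night shift group.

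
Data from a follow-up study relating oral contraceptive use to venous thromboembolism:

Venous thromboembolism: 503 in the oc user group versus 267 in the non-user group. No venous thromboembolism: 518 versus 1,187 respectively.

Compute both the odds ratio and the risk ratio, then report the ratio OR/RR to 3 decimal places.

From the description: a = 503, b = 518, c = 267, d = 1187.
OR = (503·1187)/(518·267) = 597061/138306 = 4.31696
Risk in exposed = 503/1021 = 0.49265; risk in unexposed = 267/1454 = 0.18363; RR = 2.68284
OR/RR = 4.31696 / 2.68284 = 1.60910
The outcome is not rare, so the OR lies further from 1 than the RR.

1.609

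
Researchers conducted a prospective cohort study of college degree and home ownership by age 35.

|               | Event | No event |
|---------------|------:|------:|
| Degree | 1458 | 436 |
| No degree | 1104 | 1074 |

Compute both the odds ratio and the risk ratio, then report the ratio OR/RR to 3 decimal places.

Cells: a = 1458, b = 436, c = 1104, d = 1074.
OR = (1458·1074)/(436·1104) = 1565892/481344 = 3.25317
Risk in exposed = 1458/1894 = 0.76980; risk in unexposed = 1104/2178 = 0.50689; RR = 1.51868
OR/RR = 3.25317 / 1.51868 = 2.14210
The outcome is not rare, so the OR lies further from 1 than the RR.

2.142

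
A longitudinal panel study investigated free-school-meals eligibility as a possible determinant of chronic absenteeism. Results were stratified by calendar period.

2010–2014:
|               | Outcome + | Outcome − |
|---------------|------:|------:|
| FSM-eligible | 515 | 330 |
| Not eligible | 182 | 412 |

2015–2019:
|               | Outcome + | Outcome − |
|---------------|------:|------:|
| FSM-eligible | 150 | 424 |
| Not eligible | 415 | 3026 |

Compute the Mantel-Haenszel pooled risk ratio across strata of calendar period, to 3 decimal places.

2.053

RR_MH = Σ(aᵢ·n₀ᵢ/nᵢ) / Σ(cᵢ·n₁ᵢ/nᵢ), with n₁ᵢ = aᵢ+bᵢ (exposed), n₀ᵢ = cᵢ+dᵢ (unexposed), nᵢ = n₁ᵢ+n₀ᵢ.
Stratum 1 (2010–2014): n₁ = 845, n₀ = 594, n = 1439; a·n₀/n = 515·594/1439 = 212.5851; c·n₁/n = 182·845/1439 = 106.8728
Stratum 2 (2015–2019): n₁ = 574, n₀ = 3441, n = 4015; a·n₀/n = 150·3441/4015 = 128.5554; c·n₁/n = 415·574/4015 = 59.3300
RR_MH = (212.5851 + 128.5554) / (106.8728 + 59.3300) = 341.1405 / 166.2028 = 2.05256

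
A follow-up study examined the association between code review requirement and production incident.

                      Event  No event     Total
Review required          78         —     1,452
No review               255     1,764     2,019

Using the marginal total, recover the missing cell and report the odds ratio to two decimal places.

0.39

The missing cell is in the exposed row: 1452 − 78 = 1374.
So a = 78, b = 1374, c = 255, d = 1764.
OR = (a·d)/(b·c) = (78 × 1764) / (1374 × 255) = 137592 / 350370 = 0.39270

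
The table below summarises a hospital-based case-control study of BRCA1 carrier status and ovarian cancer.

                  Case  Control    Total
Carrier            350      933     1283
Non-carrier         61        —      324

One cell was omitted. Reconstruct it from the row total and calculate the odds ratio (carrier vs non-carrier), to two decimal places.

The missing cell is in the unexposed row: 324 − 61 = 263.
So a = 350, b = 933, c = 61, d = 263.
OR = (a·d)/(b·c) = (350 × 263) / (933 × 61) = 92050 / 56913 = 1.61738

1.62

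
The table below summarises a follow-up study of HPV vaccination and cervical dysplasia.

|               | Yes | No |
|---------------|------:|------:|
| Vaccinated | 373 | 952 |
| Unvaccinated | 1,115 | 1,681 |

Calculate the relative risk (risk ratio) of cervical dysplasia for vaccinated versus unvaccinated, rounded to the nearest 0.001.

Cells: a = 373, b = 952, c = 1115, d = 1681.
Risk in exposed = 373/1325 = 0.28151; risk in unexposed = 1115/2796 = 0.39878.
RR = 0.28151 / 0.39878 = 0.70592
The risk is 29% lower among the exposed than among the unexposed.

0.706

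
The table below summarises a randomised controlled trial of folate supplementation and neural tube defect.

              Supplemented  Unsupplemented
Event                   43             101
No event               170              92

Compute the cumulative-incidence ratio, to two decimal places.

0.39

Reading the table with exposure as columns: a = 43 (Supplemented, case), b = 170 (Supplemented, non-case), c = 101 (Unsupplemented, case), d = 92.
Risk in exposed = 43/213 = 0.20188; risk in unexposed = 101/193 = 0.52332.
RR = 0.20188 / 0.52332 = 0.38577
The risk is 61% lower among the exposed than among the unexposed.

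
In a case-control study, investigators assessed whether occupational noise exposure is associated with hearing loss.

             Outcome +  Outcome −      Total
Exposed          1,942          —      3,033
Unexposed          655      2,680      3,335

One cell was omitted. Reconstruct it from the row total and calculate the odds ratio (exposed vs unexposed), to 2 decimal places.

The missing cell is in the exposed row: 3033 − 1942 = 1091.
So a = 1942, b = 1091, c = 655, d = 2680.
OR = (a·d)/(b·c) = (1942 × 2680) / (1091 × 655) = 5204560 / 714605 = 7.28313

7.28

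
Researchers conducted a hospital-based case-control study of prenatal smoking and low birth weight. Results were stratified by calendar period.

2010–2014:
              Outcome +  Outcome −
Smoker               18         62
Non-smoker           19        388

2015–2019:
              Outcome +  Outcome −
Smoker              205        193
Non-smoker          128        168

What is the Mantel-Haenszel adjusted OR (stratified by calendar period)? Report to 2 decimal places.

OR_MH = Σ(aᵢdᵢ/nᵢ) / Σ(bᵢcᵢ/nᵢ), where nᵢ is the stratum total.
Stratum 1 (2010–2014): n = 487; a·d/n = 18·388/487 = 14.3409; b·c/n = 62·19/487 = 2.4189
Stratum 2 (2015–2019): n = 694; a·d/n = 205·168/694 = 49.6254; b·c/n = 193·128/694 = 35.5965
OR_MH = (14.3409 + 49.6254) / (2.4189 + 35.5965) = 63.9662 / 38.0154 = 1.68264

1.68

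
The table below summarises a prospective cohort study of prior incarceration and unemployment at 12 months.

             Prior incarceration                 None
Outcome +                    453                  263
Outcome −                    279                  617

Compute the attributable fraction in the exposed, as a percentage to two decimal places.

51.71

Reading the table with exposure as columns: a = 453 (Prior incarceration, case), b = 279 (Prior incarceration, non-case), c = 263 (None, case), d = 617.
Risk in exposed = 453/732 = 0.61885; risk in unexposed = 263/880 = 0.29886.
RR = 0.61885/0.29886 = 2.07069
AR% = (RR − 1)/RR × 100 = (2.07069 − 1)/2.07069 × 100 = 51.7068%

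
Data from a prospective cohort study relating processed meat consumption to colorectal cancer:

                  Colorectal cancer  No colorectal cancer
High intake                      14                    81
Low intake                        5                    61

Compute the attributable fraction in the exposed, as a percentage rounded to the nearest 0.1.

Cells: a = 14, b = 81, c = 5, d = 61.
Risk in exposed = 14/95 = 0.14737; risk in unexposed = 5/66 = 0.07576.
RR = 0.14737/0.07576 = 1.94526
AR% = (RR − 1)/RR × 100 = (1.94526 − 1)/1.94526 × 100 = 48.5931%

48.6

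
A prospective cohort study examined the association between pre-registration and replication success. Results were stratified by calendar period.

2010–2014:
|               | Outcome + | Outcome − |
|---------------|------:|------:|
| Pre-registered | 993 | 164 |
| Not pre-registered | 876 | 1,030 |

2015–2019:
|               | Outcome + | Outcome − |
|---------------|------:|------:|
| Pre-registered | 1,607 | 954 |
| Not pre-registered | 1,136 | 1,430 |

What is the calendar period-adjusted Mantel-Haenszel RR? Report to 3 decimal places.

RR_MH = Σ(aᵢ·n₀ᵢ/nᵢ) / Σ(cᵢ·n₁ᵢ/nᵢ), with n₁ᵢ = aᵢ+bᵢ (exposed), n₀ᵢ = cᵢ+dᵢ (unexposed), nᵢ = n₁ᵢ+n₀ᵢ.
Stratum 1 (2010–2014): n₁ = 1157, n₀ = 1906, n = 3063; a·n₀/n = 993·1906/3063 = 617.9099; c·n₁/n = 876·1157/3063 = 330.8952
Stratum 2 (2015–2019): n₁ = 2561, n₀ = 2566, n = 5127; a·n₀/n = 1607·2566/5127 = 804.2836; c·n₁/n = 1136·2561/5127 = 567.4461
RR_MH = (617.9099 + 804.2836) / (330.8952 + 567.4461) = 1422.1935 / 898.3413 = 1.58313

1.583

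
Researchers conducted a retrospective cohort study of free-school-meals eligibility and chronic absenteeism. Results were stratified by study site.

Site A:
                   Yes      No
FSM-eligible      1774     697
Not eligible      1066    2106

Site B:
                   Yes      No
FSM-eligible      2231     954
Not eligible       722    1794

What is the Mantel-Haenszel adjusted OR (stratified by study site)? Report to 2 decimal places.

5.40

OR_MH = Σ(aᵢdᵢ/nᵢ) / Σ(bᵢcᵢ/nᵢ), where nᵢ is the stratum total.
Stratum 1 (Site A): n = 5643; a·d/n = 1774·2106/5643 = 662.0670; b·c/n = 697·1066/5643 = 131.6679
Stratum 2 (Site B): n = 5701; a·d/n = 2231·1794/5701 = 702.0547; b·c/n = 954·722/5701 = 120.8188
OR_MH = (662.0670 + 702.0547) / (131.6679 + 120.8188) = 1364.1217 / 252.4867 = 5.40275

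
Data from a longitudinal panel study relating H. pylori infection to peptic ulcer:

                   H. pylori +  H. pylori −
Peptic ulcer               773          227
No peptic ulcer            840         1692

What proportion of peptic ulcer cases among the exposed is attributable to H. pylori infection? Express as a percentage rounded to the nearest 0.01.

Reading the table with exposure as columns: a = 773 (H. pylori +, case), b = 840 (H. pylori +, non-case), c = 227 (H. pylori −, case), d = 1692.
Risk in exposed = 773/1613 = 0.47923; risk in unexposed = 227/1919 = 0.11829.
RR = 0.47923/0.11829 = 4.05130
AR% = (RR − 1)/RR × 100 = (4.05130 − 1)/4.05130 × 100 = 75.3166%

75.32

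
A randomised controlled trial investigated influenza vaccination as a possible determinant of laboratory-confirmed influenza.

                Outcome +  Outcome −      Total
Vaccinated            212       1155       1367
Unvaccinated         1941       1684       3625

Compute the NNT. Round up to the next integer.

Risk in treated group = 212/1367 = 0.15508; risk in control = 1941/3625 = 0.53545.
Absolute risk reduction = 0.53545 − 0.15508 = 0.38036
NNT = 1 / ARR = 1 / 0.38036 = 2.629 → round up → 3

3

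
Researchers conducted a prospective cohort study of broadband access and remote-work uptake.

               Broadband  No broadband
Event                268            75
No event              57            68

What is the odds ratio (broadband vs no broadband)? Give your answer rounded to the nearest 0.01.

Reading the table with exposure as columns: a = 268 (Broadband, case), b = 57 (Broadband, non-case), c = 75 (No broadband, case), d = 68.
OR = (a·d)/(b·c) = (268 × 68) / (57 × 75) = 18224 / 4275 = 4.26292
The odds of remote-work uptake are about 4.26 times as high in the broadband group.

4.26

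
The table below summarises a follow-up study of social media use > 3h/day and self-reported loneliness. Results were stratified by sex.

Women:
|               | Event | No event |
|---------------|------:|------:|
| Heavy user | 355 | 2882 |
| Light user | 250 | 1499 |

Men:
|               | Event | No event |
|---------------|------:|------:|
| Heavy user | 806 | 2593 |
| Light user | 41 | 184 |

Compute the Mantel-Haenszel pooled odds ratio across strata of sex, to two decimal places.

0.85

OR_MH = Σ(aᵢdᵢ/nᵢ) / Σ(bᵢcᵢ/nᵢ), where nᵢ is the stratum total.
Stratum 1 (Women): n = 4986; a·d/n = 355·1499/4986 = 106.7278; b·c/n = 2882·250/4986 = 144.5046
Stratum 2 (Men): n = 3624; a·d/n = 806·184/3624 = 40.9227; b·c/n = 2593·41/3624 = 29.3358
OR_MH = (106.7278 + 40.9227) / (144.5046 + 29.3358) = 147.6506 / 173.8404 = 0.84935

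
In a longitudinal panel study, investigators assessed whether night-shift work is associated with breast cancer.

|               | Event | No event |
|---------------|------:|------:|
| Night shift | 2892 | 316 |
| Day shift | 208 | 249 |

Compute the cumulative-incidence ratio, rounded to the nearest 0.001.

1.981

Cells: a = 2892, b = 316, c = 208, d = 249.
Risk in exposed = 2892/3208 = 0.90150; risk in unexposed = 208/457 = 0.45514.
RR = 0.90150 / 0.45514 = 1.98069
The risk among the exposed is 1.98 times that among the unexposed.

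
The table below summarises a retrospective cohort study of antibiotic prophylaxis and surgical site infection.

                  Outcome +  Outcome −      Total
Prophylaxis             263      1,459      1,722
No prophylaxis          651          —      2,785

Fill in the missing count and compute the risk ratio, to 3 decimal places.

The missing cell is in the unexposed row: 2785 − 651 = 2134.
So a = 263, b = 1459, c = 651, d = 2134.
RR = [a/(a+b)] / [c/(c+d)] = (263/1722) / (651/2785) = 0.15273/0.23375 = 0.65338

0.653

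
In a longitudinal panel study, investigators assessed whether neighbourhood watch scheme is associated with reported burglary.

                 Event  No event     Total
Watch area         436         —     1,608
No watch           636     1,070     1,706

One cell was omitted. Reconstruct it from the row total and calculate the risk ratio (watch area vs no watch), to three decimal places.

0.727

The missing cell is in the exposed row: 1608 − 436 = 1172.
So a = 436, b = 1172, c = 636, d = 1070.
RR = [a/(a+b)] / [c/(c+d)] = (436/1608) / (636/1706) = 0.27114/0.37280 = 0.72731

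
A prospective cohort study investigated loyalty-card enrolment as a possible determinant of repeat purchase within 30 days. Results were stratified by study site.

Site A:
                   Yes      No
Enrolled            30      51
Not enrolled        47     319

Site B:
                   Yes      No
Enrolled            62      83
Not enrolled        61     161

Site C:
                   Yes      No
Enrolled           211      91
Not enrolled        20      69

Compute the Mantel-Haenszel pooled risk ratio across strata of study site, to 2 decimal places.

RR_MH = Σ(aᵢ·n₀ᵢ/nᵢ) / Σ(cᵢ·n₁ᵢ/nᵢ), with n₁ᵢ = aᵢ+bᵢ (exposed), n₀ᵢ = cᵢ+dᵢ (unexposed), nᵢ = n₁ᵢ+n₀ᵢ.
Stratum 1 (Site A): n₁ = 81, n₀ = 366, n = 447; a·n₀/n = 30·366/447 = 24.5638; c·n₁/n = 47·81/447 = 8.5168
Stratum 2 (Site B): n₁ = 145, n₀ = 222, n = 367; a·n₀/n = 62·222/367 = 37.5041; c·n₁/n = 61·145/367 = 24.1008
Stratum 3 (Site C): n₁ = 302, n₀ = 89, n = 391; a·n₀/n = 211·89/391 = 48.0281; c·n₁/n = 20·302/391 = 15.4476
RR_MH = (24.5638 + 37.5041 + 48.0281) / (8.5168 + 24.1008 + 15.4476) = 110.0960 / 48.0652 = 2.29056

2.29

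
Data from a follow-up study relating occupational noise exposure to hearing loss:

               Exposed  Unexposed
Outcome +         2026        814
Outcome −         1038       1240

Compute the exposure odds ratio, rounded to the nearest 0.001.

Reading the table with exposure as columns: a = 2026 (Exposed, case), b = 1038 (Exposed, non-case), c = 814 (Unexposed, case), d = 1240.
OR = (a·d)/(b·c) = (2026 × 1240) / (1038 × 814) = 2512240 / 844932 = 2.97330
The odds of hearing loss are about 2.97 times as high in the exposed group.

2.973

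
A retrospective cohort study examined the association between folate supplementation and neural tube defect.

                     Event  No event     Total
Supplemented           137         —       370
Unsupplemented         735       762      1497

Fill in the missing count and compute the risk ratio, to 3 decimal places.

0.754

The missing cell is in the exposed row: 370 − 137 = 233.
So a = 137, b = 233, c = 735, d = 762.
RR = [a/(a+b)] / [c/(c+d)] = (137/370) / (735/1497) = 0.37027/0.49098 = 0.75414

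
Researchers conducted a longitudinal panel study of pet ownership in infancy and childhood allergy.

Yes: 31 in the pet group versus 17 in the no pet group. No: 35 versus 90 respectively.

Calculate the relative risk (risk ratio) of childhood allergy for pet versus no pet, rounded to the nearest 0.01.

From the description: a = 31, b = 35, c = 17, d = 90.
Risk in exposed = 31/66 = 0.46970; risk in unexposed = 17/107 = 0.15888.
RR = 0.46970 / 0.15888 = 2.95633
The risk among the exposed is 2.96 times that among the unexposed.

2.96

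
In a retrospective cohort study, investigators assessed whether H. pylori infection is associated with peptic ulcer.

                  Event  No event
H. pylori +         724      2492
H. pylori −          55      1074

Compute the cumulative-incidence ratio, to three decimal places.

4.621

Cells: a = 724, b = 2492, c = 55, d = 1074.
Risk in exposed = 724/3216 = 0.22512; risk in unexposed = 55/1129 = 0.04872.
RR = 0.22512 / 0.04872 = 4.62119
The risk among the exposed is 4.62 times that among the unexposed.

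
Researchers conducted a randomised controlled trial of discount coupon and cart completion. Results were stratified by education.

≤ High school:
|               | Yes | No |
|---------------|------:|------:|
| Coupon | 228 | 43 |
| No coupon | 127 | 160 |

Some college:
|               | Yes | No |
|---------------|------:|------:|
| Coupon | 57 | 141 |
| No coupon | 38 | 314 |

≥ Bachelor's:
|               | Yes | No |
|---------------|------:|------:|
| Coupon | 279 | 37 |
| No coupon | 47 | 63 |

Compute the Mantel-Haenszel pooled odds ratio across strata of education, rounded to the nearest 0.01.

OR_MH = Σ(aᵢdᵢ/nᵢ) / Σ(bᵢcᵢ/nᵢ), where nᵢ is the stratum total.
Stratum 1 (≤ High school): n = 558; a·d/n = 228·160/558 = 65.3763; b·c/n = 43·127/558 = 9.7867
Stratum 2 (Some college): n = 550; a·d/n = 57·314/550 = 32.5418; b·c/n = 141·38/550 = 9.7418
Stratum 3 (≥ Bachelor's): n = 426; a·d/n = 279·63/426 = 41.2606; b·c/n = 37·47/426 = 4.0822
OR_MH = (65.3763 + 32.5418 + 41.2606) / (9.7867 + 9.7418 + 4.0822) = 139.1787 / 23.6107 = 5.89473

5.89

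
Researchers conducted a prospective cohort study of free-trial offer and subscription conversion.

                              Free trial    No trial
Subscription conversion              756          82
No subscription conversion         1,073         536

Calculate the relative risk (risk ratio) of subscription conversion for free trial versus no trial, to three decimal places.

3.115

Reading the table with exposure as columns: a = 756 (Free trial, case), b = 1073 (Free trial, non-case), c = 82 (No trial, case), d = 536.
Risk in exposed = 756/1829 = 0.41334; risk in unexposed = 82/618 = 0.13269.
RR = 0.41334 / 0.13269 = 3.11518
The risk among the exposed is 3.12 times that among the unexposed.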